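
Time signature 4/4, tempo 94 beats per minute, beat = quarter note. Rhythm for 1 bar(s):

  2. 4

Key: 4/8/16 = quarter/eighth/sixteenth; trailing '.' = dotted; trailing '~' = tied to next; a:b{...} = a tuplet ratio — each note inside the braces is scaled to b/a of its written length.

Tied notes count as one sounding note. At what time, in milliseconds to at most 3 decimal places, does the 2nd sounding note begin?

1. 0.0ms @ 0 + 1914.894ms (3)
2. 1914.894ms @ 3 + 638.298ms (1)

note 2 onset = 3b = 1914.894ms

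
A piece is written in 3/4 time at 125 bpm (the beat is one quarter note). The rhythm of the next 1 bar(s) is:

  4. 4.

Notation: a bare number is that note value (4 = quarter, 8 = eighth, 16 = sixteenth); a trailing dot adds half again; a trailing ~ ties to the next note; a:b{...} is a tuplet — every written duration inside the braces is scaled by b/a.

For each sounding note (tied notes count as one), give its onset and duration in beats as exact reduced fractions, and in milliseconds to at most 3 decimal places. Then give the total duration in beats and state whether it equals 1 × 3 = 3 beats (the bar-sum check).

1) 0.0ms=0b +720.0ms=3/2b
2) 720.0ms=3/2b +720.0ms=3/2b
Σ=3b of 3 (125bpm 3/4) — PASS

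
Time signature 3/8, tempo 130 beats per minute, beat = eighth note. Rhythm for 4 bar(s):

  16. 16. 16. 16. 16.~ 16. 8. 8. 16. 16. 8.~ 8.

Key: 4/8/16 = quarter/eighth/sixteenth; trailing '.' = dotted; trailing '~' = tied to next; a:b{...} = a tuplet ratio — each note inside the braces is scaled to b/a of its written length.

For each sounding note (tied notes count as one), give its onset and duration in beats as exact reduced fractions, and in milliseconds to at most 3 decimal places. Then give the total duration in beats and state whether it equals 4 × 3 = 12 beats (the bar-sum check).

1) 0.0ms=0b +346.154ms=3/4b
2) 346.154ms=3/4b +346.154ms=3/4b
3) 692.308ms=3/2b +346.154ms=3/4b
4) 1038.462ms=9/4b +346.154ms=3/4b
5) 1384.615ms=3b +692.308ms=3/2b
6) 2076.923ms=9/2b +692.308ms=3/2b
7) 2769.231ms=6b +692.308ms=3/2b
8) 3461.538ms=15/2b +346.154ms=3/4b
9) 3807.692ms=33/4b +346.154ms=3/4b
10) 4153.846ms=9b +1384.615ms=3b
Σ=12b of 12 (130bpm 3/8) — PASS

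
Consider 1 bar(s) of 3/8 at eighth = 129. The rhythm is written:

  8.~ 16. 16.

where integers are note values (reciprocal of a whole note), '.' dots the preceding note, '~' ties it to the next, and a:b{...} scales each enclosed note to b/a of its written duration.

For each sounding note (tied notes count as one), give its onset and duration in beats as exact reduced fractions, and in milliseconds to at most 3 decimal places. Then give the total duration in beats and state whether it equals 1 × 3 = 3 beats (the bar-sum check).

1) 0.0ms=0b +1046.512ms=9/4b
2) 1046.512ms=9/4b +348.837ms=3/4b
Σ=3b of 3 (129bpm 3/8) — PASS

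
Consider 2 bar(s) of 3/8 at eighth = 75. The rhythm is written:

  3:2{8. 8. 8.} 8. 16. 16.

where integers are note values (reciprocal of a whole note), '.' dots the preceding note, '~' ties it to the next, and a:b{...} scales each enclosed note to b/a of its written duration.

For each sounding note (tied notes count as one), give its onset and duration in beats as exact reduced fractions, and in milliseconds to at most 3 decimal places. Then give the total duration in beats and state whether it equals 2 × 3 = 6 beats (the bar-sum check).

1) 0.0ms=0b +800.0ms=1b
2) 800.0ms=1b +800.0ms=1b
3) 1600.0ms=2b +800.0ms=1b
4) 2400.0ms=3b +1200.0ms=3/2b
5) 3600.0ms=9/2b +600.0ms=3/4b
6) 4200.0ms=21/4b +600.0ms=3/4b
Σ=6b of 6 (75bpm 3/8) — PASS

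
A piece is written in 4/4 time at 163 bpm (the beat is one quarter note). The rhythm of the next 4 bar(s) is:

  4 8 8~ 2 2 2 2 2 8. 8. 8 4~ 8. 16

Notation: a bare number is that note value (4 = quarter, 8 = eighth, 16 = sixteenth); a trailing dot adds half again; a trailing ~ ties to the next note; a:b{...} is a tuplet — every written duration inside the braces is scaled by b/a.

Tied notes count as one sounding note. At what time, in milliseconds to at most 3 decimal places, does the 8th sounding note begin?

note 8 onset = 12b = 4417.178ms

1. 0.0ms @ 0 + 368.098ms (1)
2. 368.098ms @ 1 + 184.049ms (1/2)
3. 552.147ms @ 3/2 + 920.245ms (5/2)
4. 1472.393ms @ 4 + 736.196ms (2)
5. 2208.589ms @ 6 + 736.196ms (2)
6. 2944.785ms @ 8 + 736.196ms (2)
7. 3680.982ms @ 10 + 736.196ms (2)
8. 4417.178ms @ 12 + 276.074ms (3/4)
9. 4693.252ms @ 51/4 + 276.074ms (3/4)
10. 4969.325ms @ 27/2 + 184.049ms (1/2)
11. 5153.374ms @ 14 + 644.172ms (7/4)
12. 5797.546ms @ 63/4 + 92.025ms (1/4)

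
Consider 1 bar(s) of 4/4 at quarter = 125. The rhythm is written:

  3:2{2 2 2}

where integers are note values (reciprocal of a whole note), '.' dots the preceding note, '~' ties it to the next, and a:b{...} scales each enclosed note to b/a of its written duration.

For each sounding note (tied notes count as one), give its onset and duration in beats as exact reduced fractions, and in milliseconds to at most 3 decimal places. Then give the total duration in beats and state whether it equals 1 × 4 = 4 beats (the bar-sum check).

1) 0.0ms=0b +640.0ms=4/3b
2) 640.0ms=4/3b +640.0ms=4/3b
3) 1280.0ms=8/3b +640.0ms=4/3b
Σ=4b of 4 (125bpm 4/4) — PASS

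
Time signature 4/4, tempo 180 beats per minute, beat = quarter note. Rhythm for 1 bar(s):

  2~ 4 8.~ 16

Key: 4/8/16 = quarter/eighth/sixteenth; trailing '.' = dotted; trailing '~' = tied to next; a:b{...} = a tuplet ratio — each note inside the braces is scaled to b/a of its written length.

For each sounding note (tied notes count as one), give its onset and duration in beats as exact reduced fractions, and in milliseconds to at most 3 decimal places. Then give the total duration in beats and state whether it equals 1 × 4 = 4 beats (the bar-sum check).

1) 0.0ms=0b +1000.0ms=3b
2) 1000.0ms=3b +333.333ms=1b
Σ=4b of 4 (180bpm 4/4) — PASS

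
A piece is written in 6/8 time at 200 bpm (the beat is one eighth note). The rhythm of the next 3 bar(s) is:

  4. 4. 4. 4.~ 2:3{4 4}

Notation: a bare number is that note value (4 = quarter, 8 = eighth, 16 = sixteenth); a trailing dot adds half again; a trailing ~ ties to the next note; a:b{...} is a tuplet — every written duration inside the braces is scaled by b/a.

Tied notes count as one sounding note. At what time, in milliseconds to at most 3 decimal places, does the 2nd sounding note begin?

1. 0.0ms @ 0 + 900.0ms (3)
2. 900.0ms @ 3 + 900.0ms (3)
3. 1800.0ms @ 6 + 900.0ms (3)
4. 2700.0ms @ 9 + 1800.0ms (6)
5. 4500.0ms @ 15 + 900.0ms (3)

note 2 onset = 3b = 900.0ms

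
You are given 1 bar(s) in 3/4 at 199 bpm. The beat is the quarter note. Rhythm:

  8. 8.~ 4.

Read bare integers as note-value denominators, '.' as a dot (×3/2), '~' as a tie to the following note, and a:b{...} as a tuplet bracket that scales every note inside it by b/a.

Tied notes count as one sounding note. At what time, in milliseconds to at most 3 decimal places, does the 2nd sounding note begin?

1. 0.0ms @ 0 + 226.131ms (3/4)
2. 226.131ms @ 3/4 + 678.392ms (9/4)

note 2 onset = 3/4b = 226.131ms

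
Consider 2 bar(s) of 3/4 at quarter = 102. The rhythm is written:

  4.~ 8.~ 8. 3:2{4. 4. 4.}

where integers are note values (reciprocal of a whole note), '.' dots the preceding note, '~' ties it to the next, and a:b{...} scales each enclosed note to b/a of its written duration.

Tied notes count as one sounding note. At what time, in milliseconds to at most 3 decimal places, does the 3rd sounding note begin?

note 3 onset = 4b = 2352.941ms

1. 0.0ms @ 0 + 1764.706ms (3)
2. 1764.706ms @ 3 + 588.235ms (1)
3. 2352.941ms @ 4 + 588.235ms (1)
4. 2941.176ms @ 5 + 588.235ms (1)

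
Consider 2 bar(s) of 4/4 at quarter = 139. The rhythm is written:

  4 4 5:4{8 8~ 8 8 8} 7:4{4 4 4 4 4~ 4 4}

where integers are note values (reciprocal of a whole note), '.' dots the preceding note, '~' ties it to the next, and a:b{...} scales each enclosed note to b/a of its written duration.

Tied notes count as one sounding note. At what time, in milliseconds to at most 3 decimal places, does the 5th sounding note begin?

1. 0.0ms @ 0 + 431.655ms (1)
2. 431.655ms @ 1 + 431.655ms (1)
3. 863.309ms @ 2 + 172.662ms (2/5)
4. 1035.971ms @ 12/5 + 345.324ms (4/5)
5. 1381.295ms @ 16/5 + 172.662ms (2/5)
6. 1553.957ms @ 18/5 + 172.662ms (2/5)
7. 1726.619ms @ 4 + 246.66ms (4/7)
8. 1973.279ms @ 32/7 + 246.66ms (4/7)
9. 2219.938ms @ 36/7 + 246.66ms (4/7)
10. 2466.598ms @ 40/7 + 246.66ms (4/7)
11. 2713.258ms @ 44/7 + 493.32ms (8/7)
12. 3206.578ms @ 52/7 + 246.66ms (4/7)

note 5 onset = 16/5b = 1381.295ms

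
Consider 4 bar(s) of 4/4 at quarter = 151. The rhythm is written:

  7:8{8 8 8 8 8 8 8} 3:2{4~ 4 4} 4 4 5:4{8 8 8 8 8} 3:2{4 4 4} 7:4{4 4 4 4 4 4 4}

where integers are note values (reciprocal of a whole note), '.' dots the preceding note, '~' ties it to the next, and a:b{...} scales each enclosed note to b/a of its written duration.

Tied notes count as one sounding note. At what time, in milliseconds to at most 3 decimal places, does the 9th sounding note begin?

note 9 onset = 16/3b = 2119.205ms

1. 0.0ms @ 0 + 227.058ms (4/7)
2. 227.058ms @ 4/7 + 227.058ms (4/7)
3. 454.115ms @ 8/7 + 227.058ms (4/7)
4. 681.173ms @ 12/7 + 227.058ms (4/7)
5. 908.231ms @ 16/7 + 227.058ms (4/7)
6. 1135.289ms @ 20/7 + 227.058ms (4/7)
7. 1362.346ms @ 24/7 + 227.058ms (4/7)
8. 1589.404ms @ 4 + 529.801ms (4/3)
9. 2119.205ms @ 16/3 + 264.901ms (2/3)
10. 2384.106ms @ 6 + 397.351ms (1)
11. 2781.457ms @ 7 + 397.351ms (1)
12. 3178.808ms @ 8 + 158.94ms (2/5)
13. 3337.748ms @ 42/5 + 158.94ms (2/5)
14. 3496.689ms @ 44/5 + 158.94ms (2/5)
15. 3655.629ms @ 46/5 + 158.94ms (2/5)
16. 3814.57ms @ 48/5 + 158.94ms (2/5)
17. 3973.51ms @ 10 + 264.901ms (2/3)
18. 4238.411ms @ 32/3 + 264.901ms (2/3)
19. 4503.311ms @ 34/3 + 264.901ms (2/3)
20. 4768.212ms @ 12 + 227.058ms (4/7)
21. 4995.27ms @ 88/7 + 227.058ms (4/7)
22. 5222.327ms @ 92/7 + 227.058ms (4/7)
23. 5449.385ms @ 96/7 + 227.058ms (4/7)
24. 5676.443ms @ 100/7 + 227.058ms (4/7)
25. 5903.5ms @ 104/7 + 227.058ms (4/7)
26. 6130.558ms @ 108/7 + 227.058ms (4/7)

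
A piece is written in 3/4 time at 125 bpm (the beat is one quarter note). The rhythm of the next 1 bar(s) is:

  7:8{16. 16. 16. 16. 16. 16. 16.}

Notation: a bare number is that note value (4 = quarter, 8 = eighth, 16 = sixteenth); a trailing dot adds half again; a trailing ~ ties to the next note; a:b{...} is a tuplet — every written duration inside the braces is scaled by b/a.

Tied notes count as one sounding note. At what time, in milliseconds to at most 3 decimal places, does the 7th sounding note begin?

1. 0.0ms @ 0 + 205.714ms (3/7)
2. 205.714ms @ 3/7 + 205.714ms (3/7)
3. 411.429ms @ 6/7 + 205.714ms (3/7)
4. 617.143ms @ 9/7 + 205.714ms (3/7)
5. 822.857ms @ 12/7 + 205.714ms (3/7)
6. 1028.571ms @ 15/7 + 205.714ms (3/7)
7. 1234.286ms @ 18/7 + 205.714ms (3/7)

note 7 onset = 18/7b = 1234.286ms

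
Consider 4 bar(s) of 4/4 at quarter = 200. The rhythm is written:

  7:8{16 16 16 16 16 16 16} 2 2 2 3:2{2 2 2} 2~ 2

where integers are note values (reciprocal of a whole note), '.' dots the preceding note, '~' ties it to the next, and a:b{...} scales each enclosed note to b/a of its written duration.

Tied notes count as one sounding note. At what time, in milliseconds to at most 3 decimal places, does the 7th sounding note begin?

note 7 onset = 12/7b = 514.286ms

1. 0.0ms @ 0 + 85.714ms (2/7)
2. 85.714ms @ 2/7 + 85.714ms (2/7)
3. 171.429ms @ 4/7 + 85.714ms (2/7)
4. 257.143ms @ 6/7 + 85.714ms (2/7)
5. 342.857ms @ 8/7 + 85.714ms (2/7)
6. 428.571ms @ 10/7 + 85.714ms (2/7)
7. 514.286ms @ 12/7 + 85.714ms (2/7)
8. 600.0ms @ 2 + 600.0ms (2)
9. 1200.0ms @ 4 + 600.0ms (2)
10. 1800.0ms @ 6 + 600.0ms (2)
11. 2400.0ms @ 8 + 400.0ms (4/3)
12. 2800.0ms @ 28/3 + 400.0ms (4/3)
13. 3200.0ms @ 32/3 + 400.0ms (4/3)
14. 3600.0ms @ 12 + 1200.0ms (4)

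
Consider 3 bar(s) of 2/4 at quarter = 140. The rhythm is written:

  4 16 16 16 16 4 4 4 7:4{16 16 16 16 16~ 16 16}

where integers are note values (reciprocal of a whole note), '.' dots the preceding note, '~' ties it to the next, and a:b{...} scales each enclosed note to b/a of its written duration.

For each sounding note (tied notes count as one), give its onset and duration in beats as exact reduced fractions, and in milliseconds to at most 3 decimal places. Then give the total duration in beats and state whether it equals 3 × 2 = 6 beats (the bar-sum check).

1) 0.0ms=0b +428.571ms=1b
2) 428.571ms=1b +107.143ms=1/4b
3) 535.714ms=5/4b +107.143ms=1/4b
4) 642.857ms=3/2b +107.143ms=1/4b
5) 750.0ms=7/4b +107.143ms=1/4b
6) 857.143ms=2b +428.571ms=1b
7) 1285.714ms=3b +428.571ms=1b
8) 1714.286ms=4b +428.571ms=1b
9) 2142.857ms=5b +61.224ms=1/7b
10) 2204.082ms=36/7b +61.224ms=1/7b
11) 2265.306ms=37/7b +61.224ms=1/7b
12) 2326.531ms=38/7b +61.224ms=1/7b
13) 2387.755ms=39/7b +122.449ms=2/7b
14) 2510.204ms=41/7b +61.224ms=1/7b
Σ=6b of 6 (140bpm 2/4) — PASS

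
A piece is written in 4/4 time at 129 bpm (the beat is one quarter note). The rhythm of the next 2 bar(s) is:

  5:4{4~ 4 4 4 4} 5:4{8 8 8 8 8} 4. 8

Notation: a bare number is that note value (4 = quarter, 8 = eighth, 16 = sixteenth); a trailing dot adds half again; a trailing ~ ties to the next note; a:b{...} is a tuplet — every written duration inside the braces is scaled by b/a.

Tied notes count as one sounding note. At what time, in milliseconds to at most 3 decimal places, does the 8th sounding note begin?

1. 0.0ms @ 0 + 744.186ms (8/5)
2. 744.186ms @ 8/5 + 372.093ms (4/5)
3. 1116.279ms @ 12/5 + 372.093ms (4/5)
4. 1488.372ms @ 16/5 + 372.093ms (4/5)
5. 1860.465ms @ 4 + 186.047ms (2/5)
6. 2046.512ms @ 22/5 + 186.047ms (2/5)
7. 2232.558ms @ 24/5 + 186.047ms (2/5)
8. 2418.605ms @ 26/5 + 186.047ms (2/5)
9. 2604.651ms @ 28/5 + 186.047ms (2/5)
10. 2790.698ms @ 6 + 697.674ms (3/2)
11. 3488.372ms @ 15/2 + 232.558ms (1/2)

note 8 onset = 26/5b = 2418.605ms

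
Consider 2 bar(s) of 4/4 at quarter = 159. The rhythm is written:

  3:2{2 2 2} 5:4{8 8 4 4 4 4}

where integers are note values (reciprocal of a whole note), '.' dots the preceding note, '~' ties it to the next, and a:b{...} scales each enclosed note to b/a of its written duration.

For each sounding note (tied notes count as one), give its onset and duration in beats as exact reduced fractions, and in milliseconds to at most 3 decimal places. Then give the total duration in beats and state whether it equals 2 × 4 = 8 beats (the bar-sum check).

1) 0.0ms=0b +503.145ms=4/3b
2) 503.145ms=4/3b +503.145ms=4/3b
3) 1006.289ms=8/3b +503.145ms=4/3b
4) 1509.434ms=4b +150.943ms=2/5b
5) 1660.377ms=22/5b +150.943ms=2/5b
6) 1811.321ms=24/5b +301.887ms=4/5b
7) 2113.208ms=28/5b +301.887ms=4/5b
8) 2415.094ms=32/5b +301.887ms=4/5b
9) 2716.981ms=36/5b +301.887ms=4/5b
Σ=8b of 8 (159bpm 4/4) — PASS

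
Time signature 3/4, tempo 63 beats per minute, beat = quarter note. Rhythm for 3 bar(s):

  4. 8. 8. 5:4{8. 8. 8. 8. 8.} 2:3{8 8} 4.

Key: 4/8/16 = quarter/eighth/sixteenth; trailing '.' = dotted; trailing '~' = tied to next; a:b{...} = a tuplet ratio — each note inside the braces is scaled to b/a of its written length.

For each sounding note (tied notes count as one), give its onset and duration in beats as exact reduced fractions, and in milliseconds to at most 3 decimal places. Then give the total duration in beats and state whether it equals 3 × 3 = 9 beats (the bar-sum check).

1) 0.0ms=0b +1428.571ms=3/2b
2) 1428.571ms=3/2b +714.286ms=3/4b
3) 2142.857ms=9/4b +714.286ms=3/4b
4) 2857.143ms=3b +571.429ms=3/5b
5) 3428.571ms=18/5b +571.429ms=3/5b
6) 4000.0ms=21/5b +571.429ms=3/5b
7) 4571.429ms=24/5b +571.429ms=3/5b
8) 5142.857ms=27/5b +571.429ms=3/5b
9) 5714.286ms=6b +714.286ms=3/4b
10) 6428.571ms=27/4b +714.286ms=3/4b
11) 7142.857ms=15/2b +1428.571ms=3/2b
Σ=9b of 9 (63bpm 3/4) — PASS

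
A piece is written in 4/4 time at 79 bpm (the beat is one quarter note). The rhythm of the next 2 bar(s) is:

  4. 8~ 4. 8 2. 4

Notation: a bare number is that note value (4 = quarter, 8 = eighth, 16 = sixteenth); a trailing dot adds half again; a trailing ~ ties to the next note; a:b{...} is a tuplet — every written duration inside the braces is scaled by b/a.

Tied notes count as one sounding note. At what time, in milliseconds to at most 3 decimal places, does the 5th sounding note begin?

note 5 onset = 7b = 5316.456ms

1. 0.0ms @ 0 + 1139.241ms (3/2)
2. 1139.241ms @ 3/2 + 1518.987ms (2)
3. 2658.228ms @ 7/2 + 379.747ms (1/2)
4. 3037.975ms @ 4 + 2278.481ms (3)
5. 5316.456ms @ 7 + 759.494ms (1)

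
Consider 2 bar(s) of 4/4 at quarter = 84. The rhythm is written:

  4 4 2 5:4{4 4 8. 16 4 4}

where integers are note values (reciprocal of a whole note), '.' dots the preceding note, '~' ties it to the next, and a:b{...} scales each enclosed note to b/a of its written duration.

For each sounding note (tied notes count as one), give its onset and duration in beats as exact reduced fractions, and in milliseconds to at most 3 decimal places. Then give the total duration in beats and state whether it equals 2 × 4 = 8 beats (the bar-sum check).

1) 0.0ms=0b +714.286ms=1b
2) 714.286ms=1b +714.286ms=1b
3) 1428.571ms=2b +1428.571ms=2b
4) 2857.143ms=4b +571.429ms=4/5b
5) 3428.571ms=24/5b +571.429ms=4/5b
6) 4000.0ms=28/5b +428.571ms=3/5b
7) 4428.571ms=31/5b +142.857ms=1/5b
8) 4571.429ms=32/5b +571.429ms=4/5b
9) 5142.857ms=36/5b +571.429ms=4/5b
Σ=8b of 8 (84bpm 4/4) — PASS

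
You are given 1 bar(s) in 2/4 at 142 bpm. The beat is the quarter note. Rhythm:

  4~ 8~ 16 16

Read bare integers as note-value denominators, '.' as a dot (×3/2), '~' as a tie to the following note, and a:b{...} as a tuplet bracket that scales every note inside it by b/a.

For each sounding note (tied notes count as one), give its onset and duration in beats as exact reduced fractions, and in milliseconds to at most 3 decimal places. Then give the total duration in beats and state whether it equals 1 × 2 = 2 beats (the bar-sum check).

1) 0.0ms=0b +739.437ms=7/4b
2) 739.437ms=7/4b +105.634ms=1/4b
Σ=2b of 2 (142bpm 2/4) — PASS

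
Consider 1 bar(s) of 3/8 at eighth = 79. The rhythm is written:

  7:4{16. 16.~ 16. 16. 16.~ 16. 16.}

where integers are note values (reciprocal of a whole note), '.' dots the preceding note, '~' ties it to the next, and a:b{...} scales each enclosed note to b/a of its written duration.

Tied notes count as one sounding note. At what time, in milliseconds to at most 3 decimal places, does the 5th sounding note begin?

note 5 onset = 18/7b = 1952.984ms

1. 0.0ms @ 0 + 325.497ms (3/7)
2. 325.497ms @ 3/7 + 650.995ms (6/7)
3. 976.492ms @ 9/7 + 325.497ms (3/7)
4. 1301.989ms @ 12/7 + 650.995ms (6/7)
5. 1952.984ms @ 18/7 + 325.497ms (3/7)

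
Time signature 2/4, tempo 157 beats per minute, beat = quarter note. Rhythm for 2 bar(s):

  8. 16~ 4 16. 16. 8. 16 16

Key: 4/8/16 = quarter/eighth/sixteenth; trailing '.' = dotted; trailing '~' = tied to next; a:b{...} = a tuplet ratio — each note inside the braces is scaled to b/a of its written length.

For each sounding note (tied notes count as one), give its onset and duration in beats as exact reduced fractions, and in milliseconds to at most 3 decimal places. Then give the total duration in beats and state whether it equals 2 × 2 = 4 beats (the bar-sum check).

1) 0.0ms=0b +286.624ms=3/4b
2) 286.624ms=3/4b +477.707ms=5/4b
3) 764.331ms=2b +143.312ms=3/8b
4) 907.643ms=19/8b +143.312ms=3/8b
5) 1050.955ms=11/4b +286.624ms=3/4b
6) 1337.58ms=7/2b +95.541ms=1/4b
7) 1433.121ms=15/4b +95.541ms=1/4b
Σ=4b of 4 (157bpm 2/4) — PASS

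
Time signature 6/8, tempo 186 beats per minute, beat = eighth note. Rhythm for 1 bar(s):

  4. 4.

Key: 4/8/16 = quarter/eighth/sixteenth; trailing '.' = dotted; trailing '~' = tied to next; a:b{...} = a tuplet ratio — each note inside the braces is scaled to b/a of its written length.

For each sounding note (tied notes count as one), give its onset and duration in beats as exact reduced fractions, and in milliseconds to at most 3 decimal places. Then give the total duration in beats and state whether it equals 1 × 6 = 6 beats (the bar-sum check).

1) 0.0ms=0b +967.742ms=3b
2) 967.742ms=3b +967.742ms=3b
Σ=6b of 6 (186bpm 6/8) — PASS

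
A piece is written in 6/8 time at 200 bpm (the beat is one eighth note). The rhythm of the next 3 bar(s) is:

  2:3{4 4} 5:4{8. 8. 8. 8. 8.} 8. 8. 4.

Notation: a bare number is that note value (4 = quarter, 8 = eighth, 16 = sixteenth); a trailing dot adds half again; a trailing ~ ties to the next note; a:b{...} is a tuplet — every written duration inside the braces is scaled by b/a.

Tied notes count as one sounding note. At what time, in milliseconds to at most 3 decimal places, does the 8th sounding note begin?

1. 0.0ms @ 0 + 900.0ms (3)
2. 900.0ms @ 3 + 900.0ms (3)
3. 1800.0ms @ 6 + 360.0ms (6/5)
4. 2160.0ms @ 36/5 + 360.0ms (6/5)
5. 2520.0ms @ 42/5 + 360.0ms (6/5)
6. 2880.0ms @ 48/5 + 360.0ms (6/5)
7. 3240.0ms @ 54/5 + 360.0ms (6/5)
8. 3600.0ms @ 12 + 450.0ms (3/2)
9. 4050.0ms @ 27/2 + 450.0ms (3/2)
10. 4500.0ms @ 15 + 900.0ms (3)

note 8 onset = 12b = 3600.0ms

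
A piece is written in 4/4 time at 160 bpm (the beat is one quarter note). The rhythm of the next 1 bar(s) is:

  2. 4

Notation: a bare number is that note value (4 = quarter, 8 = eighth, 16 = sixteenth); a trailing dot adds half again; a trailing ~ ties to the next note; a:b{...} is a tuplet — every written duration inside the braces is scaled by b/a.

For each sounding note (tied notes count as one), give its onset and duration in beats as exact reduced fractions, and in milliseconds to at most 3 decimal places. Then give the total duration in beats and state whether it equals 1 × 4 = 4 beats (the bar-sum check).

1) 0.0ms=0b +1125.0ms=3b
2) 1125.0ms=3b +375.0ms=1b
Σ=4b of 4 (160bpm 4/4) — PASS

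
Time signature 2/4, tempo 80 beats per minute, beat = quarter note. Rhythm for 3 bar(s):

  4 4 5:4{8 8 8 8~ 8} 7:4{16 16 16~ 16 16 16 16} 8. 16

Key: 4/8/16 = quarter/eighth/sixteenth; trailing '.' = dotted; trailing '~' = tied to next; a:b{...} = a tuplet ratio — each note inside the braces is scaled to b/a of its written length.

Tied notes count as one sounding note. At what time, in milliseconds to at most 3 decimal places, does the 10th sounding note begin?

note 10 onset = 32/7b = 3428.571ms

1. 0.0ms @ 0 + 750.0ms (1)
2. 750.0ms @ 1 + 750.0ms (1)
3. 1500.0ms @ 2 + 300.0ms (2/5)
4. 1800.0ms @ 12/5 + 300.0ms (2/5)
5. 2100.0ms @ 14/5 + 300.0ms (2/5)
6. 2400.0ms @ 16/5 + 600.0ms (4/5)
7. 3000.0ms @ 4 + 107.143ms (1/7)
8. 3107.143ms @ 29/7 + 107.143ms (1/7)
9. 3214.286ms @ 30/7 + 214.286ms (2/7)
10. 3428.571ms @ 32/7 + 107.143ms (1/7)
11. 3535.714ms @ 33/7 + 107.143ms (1/7)
12. 3642.857ms @ 34/7 + 107.143ms (1/7)
13. 3750.0ms @ 5 + 562.5ms (3/4)
14. 4312.5ms @ 23/4 + 187.5ms (1/4)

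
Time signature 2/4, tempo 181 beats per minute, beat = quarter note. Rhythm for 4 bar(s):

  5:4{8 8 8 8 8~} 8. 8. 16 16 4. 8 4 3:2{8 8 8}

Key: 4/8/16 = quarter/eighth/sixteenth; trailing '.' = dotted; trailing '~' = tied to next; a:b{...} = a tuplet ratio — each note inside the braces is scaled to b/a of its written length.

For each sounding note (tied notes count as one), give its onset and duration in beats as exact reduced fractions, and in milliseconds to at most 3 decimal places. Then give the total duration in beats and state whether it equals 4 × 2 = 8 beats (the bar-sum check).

1) 0.0ms=0b +132.597ms=2/5b
2) 132.597ms=2/5b +132.597ms=2/5b
3) 265.193ms=4/5b +132.597ms=2/5b
4) 397.79ms=6/5b +132.597ms=2/5b
5) 530.387ms=8/5b +381.215ms=23/20b
6) 911.602ms=11/4b +248.619ms=3/4b
7) 1160.221ms=7/2b +82.873ms=1/4b
8) 1243.094ms=15/4b +82.873ms=1/4b
9) 1325.967ms=4b +497.238ms=3/2b
10) 1823.204ms=11/2b +165.746ms=1/2b
11) 1988.95ms=6b +331.492ms=1b
12) 2320.442ms=7b +110.497ms=1/3b
13) 2430.939ms=22/3b +110.497ms=1/3b
14) 2541.436ms=23/3b +110.497ms=1/3b
Σ=8b of 8 (181bpm 2/4) — PASS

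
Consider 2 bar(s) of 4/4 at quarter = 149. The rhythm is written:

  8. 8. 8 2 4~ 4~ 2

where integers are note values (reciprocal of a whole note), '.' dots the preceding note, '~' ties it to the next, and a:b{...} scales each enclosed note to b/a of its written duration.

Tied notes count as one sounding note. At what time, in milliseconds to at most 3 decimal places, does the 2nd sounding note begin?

note 2 onset = 3/4b = 302.013ms

1. 0.0ms @ 0 + 302.013ms (3/4)
2. 302.013ms @ 3/4 + 302.013ms (3/4)
3. 604.027ms @ 3/2 + 201.342ms (1/2)
4. 805.369ms @ 2 + 805.369ms (2)
5. 1610.738ms @ 4 + 1610.738ms (4)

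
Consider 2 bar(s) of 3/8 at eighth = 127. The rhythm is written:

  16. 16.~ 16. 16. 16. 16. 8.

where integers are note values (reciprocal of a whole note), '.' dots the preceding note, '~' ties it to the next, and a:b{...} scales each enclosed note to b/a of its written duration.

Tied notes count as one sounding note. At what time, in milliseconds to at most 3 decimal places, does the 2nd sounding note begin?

note 2 onset = 3/4b = 354.331ms

1. 0.0ms @ 0 + 354.331ms (3/4)
2. 354.331ms @ 3/4 + 708.661ms (3/2)
3. 1062.992ms @ 9/4 + 354.331ms (3/4)
4. 1417.323ms @ 3 + 354.331ms (3/4)
5. 1771.654ms @ 15/4 + 354.331ms (3/4)
6. 2125.984ms @ 9/2 + 708.661ms (3/2)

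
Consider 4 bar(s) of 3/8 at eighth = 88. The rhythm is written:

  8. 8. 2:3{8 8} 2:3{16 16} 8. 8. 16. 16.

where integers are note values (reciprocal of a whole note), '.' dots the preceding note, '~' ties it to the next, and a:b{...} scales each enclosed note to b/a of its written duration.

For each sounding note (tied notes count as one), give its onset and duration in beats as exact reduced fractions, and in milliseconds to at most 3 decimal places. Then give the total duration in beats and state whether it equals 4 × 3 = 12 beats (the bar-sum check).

1) 0.0ms=0b +1022.727ms=3/2b
2) 1022.727ms=3/2b +1022.727ms=3/2b
3) 2045.455ms=3b +1022.727ms=3/2b
4) 3068.182ms=9/2b +1022.727ms=3/2b
5) 4090.909ms=6b +511.364ms=3/4b
6) 4602.273ms=27/4b +511.364ms=3/4b
7) 5113.636ms=15/2b +1022.727ms=3/2b
8) 6136.364ms=9b +1022.727ms=3/2b
9) 7159.091ms=21/2b +511.364ms=3/4b
10) 7670.455ms=45/4b +511.364ms=3/4b
Σ=12b of 12 (88bpm 3/8) — PASS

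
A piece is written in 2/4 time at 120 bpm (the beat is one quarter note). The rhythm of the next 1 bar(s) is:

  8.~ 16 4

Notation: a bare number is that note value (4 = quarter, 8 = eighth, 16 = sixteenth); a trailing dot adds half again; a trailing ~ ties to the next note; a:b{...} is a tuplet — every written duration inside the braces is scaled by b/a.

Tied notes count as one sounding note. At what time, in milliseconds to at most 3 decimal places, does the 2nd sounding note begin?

note 2 onset = 1b = 500.0ms

1. 0.0ms @ 0 + 500.0ms (1)
2. 500.0ms @ 1 + 500.0ms (1)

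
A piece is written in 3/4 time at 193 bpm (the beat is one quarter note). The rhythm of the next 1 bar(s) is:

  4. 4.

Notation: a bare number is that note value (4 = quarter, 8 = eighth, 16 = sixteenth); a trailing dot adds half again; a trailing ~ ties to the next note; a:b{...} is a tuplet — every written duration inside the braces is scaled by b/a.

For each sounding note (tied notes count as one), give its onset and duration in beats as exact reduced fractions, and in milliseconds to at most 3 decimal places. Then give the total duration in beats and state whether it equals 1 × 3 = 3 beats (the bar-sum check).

1) 0.0ms=0b +466.321ms=3/2b
2) 466.321ms=3/2b +466.321ms=3/2b
Σ=3b of 3 (193bpm 3/4) — PASS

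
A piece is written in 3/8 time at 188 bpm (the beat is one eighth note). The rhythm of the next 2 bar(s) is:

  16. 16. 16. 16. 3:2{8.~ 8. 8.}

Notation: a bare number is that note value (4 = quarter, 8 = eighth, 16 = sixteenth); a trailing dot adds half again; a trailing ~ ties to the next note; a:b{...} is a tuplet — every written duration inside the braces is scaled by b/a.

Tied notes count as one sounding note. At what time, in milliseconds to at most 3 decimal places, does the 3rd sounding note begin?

note 3 onset = 3/2b = 478.723ms

1. 0.0ms @ 0 + 239.362ms (3/4)
2. 239.362ms @ 3/4 + 239.362ms (3/4)
3. 478.723ms @ 3/2 + 239.362ms (3/4)
4. 718.085ms @ 9/4 + 239.362ms (3/4)
5. 957.447ms @ 3 + 638.298ms (2)
6. 1595.745ms @ 5 + 319.149ms (1)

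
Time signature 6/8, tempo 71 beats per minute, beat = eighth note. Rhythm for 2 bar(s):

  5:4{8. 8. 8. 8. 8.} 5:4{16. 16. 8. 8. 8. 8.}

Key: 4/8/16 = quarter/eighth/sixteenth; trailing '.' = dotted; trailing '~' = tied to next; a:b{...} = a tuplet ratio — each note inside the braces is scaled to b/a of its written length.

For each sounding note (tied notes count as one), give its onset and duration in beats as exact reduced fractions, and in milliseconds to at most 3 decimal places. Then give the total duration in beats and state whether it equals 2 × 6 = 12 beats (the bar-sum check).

1) 0.0ms=0b +1014.085ms=6/5b
2) 1014.085ms=6/5b +1014.085ms=6/5b
3) 2028.169ms=12/5b +1014.085ms=6/5b
4) 3042.254ms=18/5b +1014.085ms=6/5b
5) 4056.338ms=24/5b +1014.085ms=6/5b
6) 5070.423ms=6b +507.042ms=3/5b
7) 5577.465ms=33/5b +507.042ms=3/5b
8) 6084.507ms=36/5b +1014.085ms=6/5b
9) 7098.592ms=42/5b +1014.085ms=6/5b
10) 8112.676ms=48/5b +1014.085ms=6/5b
11) 9126.761ms=54/5b +1014.085ms=6/5b
Σ=12b of 12 (71bpm 6/8) — PASS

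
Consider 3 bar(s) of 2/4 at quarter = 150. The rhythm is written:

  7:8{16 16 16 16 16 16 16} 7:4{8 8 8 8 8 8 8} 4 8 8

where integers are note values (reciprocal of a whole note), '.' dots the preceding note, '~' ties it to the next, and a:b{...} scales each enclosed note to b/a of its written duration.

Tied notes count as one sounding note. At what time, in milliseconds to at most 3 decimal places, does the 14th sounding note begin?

note 14 onset = 26/7b = 1485.714ms

1. 0.0ms @ 0 + 114.286ms (2/7)
2. 114.286ms @ 2/7 + 114.286ms (2/7)
3. 228.571ms @ 4/7 + 114.286ms (2/7)
4. 342.857ms @ 6/7 + 114.286ms (2/7)
5. 457.143ms @ 8/7 + 114.286ms (2/7)
6. 571.429ms @ 10/7 + 114.286ms (2/7)
7. 685.714ms @ 12/7 + 114.286ms (2/7)
8. 800.0ms @ 2 + 114.286ms (2/7)
9. 914.286ms @ 16/7 + 114.286ms (2/7)
10. 1028.571ms @ 18/7 + 114.286ms (2/7)
11. 1142.857ms @ 20/7 + 114.286ms (2/7)
12. 1257.143ms @ 22/7 + 114.286ms (2/7)
13. 1371.429ms @ 24/7 + 114.286ms (2/7)
14. 1485.714ms @ 26/7 + 114.286ms (2/7)
15. 1600.0ms @ 4 + 400.0ms (1)
16. 2000.0ms @ 5 + 200.0ms (1/2)
17. 2200.0ms @ 11/2 + 200.0ms (1/2)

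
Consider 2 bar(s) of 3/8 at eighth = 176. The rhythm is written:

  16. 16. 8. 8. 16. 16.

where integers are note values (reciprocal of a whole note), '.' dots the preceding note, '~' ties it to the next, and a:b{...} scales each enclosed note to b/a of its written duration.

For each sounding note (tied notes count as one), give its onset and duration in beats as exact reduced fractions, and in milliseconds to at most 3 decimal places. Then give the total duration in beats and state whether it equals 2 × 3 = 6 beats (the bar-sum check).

1) 0.0ms=0b +255.682ms=3/4b
2) 255.682ms=3/4b +255.682ms=3/4b
3) 511.364ms=3/2b +511.364ms=3/2b
4) 1022.727ms=3b +511.364ms=3/2b
5) 1534.091ms=9/2b +255.682ms=3/4b
6) 1789.773ms=21/4b +255.682ms=3/4b
Σ=6b of 6 (176bpm 3/8) — PASS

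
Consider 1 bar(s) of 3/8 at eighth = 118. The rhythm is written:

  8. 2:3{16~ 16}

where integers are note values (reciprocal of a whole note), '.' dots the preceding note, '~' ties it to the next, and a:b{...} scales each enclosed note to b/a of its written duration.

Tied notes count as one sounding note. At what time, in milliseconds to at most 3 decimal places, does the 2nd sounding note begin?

1. 0.0ms @ 0 + 762.712ms (3/2)
2. 762.712ms @ 3/2 + 762.712ms (3/2)

note 2 onset = 3/2b = 762.712ms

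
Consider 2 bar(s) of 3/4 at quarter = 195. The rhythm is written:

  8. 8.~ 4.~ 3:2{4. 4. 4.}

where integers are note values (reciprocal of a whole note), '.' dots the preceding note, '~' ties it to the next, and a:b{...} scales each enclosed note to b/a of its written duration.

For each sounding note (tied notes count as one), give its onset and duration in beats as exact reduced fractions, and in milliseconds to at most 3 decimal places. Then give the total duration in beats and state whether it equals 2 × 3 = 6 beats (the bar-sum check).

1) 0.0ms=0b +230.769ms=3/4b
2) 230.769ms=3/4b +1000.0ms=13/4b
3) 1230.769ms=4b +307.692ms=1b
4) 1538.462ms=5b +307.692ms=1b
Σ=6b of 6 (195bpm 3/4) — PASS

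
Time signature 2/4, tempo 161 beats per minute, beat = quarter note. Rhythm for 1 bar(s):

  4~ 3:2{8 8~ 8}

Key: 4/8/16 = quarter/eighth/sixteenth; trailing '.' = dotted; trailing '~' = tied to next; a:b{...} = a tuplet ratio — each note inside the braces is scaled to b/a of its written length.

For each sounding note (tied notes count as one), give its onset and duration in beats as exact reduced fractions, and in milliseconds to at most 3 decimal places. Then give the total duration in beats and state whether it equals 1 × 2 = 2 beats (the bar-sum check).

1) 0.0ms=0b +496.894ms=4/3b
2) 496.894ms=4/3b +248.447ms=2/3b
Σ=2b of 2 (161bpm 2/4) — PASS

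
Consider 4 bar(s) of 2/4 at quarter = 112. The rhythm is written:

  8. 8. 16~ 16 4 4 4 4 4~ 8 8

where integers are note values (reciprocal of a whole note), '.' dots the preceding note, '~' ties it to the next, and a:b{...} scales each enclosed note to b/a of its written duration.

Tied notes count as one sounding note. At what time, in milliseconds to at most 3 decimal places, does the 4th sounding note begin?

1. 0.0ms @ 0 + 401.786ms (3/4)
2. 401.786ms @ 3/4 + 401.786ms (3/4)
3. 803.571ms @ 3/2 + 267.857ms (1/2)
4. 1071.429ms @ 2 + 535.714ms (1)
5. 1607.143ms @ 3 + 535.714ms (1)
6. 2142.857ms @ 4 + 535.714ms (1)
7. 2678.571ms @ 5 + 535.714ms (1)
8. 3214.286ms @ 6 + 803.571ms (3/2)
9. 4017.857ms @ 15/2 + 267.857ms (1/2)

note 4 onset = 2b = 1071.429ms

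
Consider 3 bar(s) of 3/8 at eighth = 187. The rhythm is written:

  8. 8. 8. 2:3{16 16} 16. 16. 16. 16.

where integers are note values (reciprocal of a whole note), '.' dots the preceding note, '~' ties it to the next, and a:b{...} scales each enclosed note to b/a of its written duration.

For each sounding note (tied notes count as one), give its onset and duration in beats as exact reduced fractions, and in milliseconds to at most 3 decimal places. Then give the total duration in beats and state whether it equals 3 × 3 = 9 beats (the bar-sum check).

1) 0.0ms=0b +481.283ms=3/2b
2) 481.283ms=3/2b +481.283ms=3/2b
3) 962.567ms=3b +481.283ms=3/2b
4) 1443.85ms=9/2b +240.642ms=3/4b
5) 1684.492ms=21/4b +240.642ms=3/4b
6) 1925.134ms=6b +240.642ms=3/4b
7) 2165.775ms=27/4b +240.642ms=3/4b
8) 2406.417ms=15/2b +240.642ms=3/4b
9) 2647.059ms=33/4b +240.642ms=3/4b
Σ=9b of 9 (187bpm 3/8) — PASS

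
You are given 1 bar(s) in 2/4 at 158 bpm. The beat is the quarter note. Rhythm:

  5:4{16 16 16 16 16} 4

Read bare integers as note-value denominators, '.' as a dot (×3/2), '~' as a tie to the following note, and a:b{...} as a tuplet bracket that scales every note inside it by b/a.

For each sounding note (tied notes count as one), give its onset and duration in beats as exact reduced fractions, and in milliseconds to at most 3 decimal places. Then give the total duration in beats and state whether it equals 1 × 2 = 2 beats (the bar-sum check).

1) 0.0ms=0b +75.949ms=1/5b
2) 75.949ms=1/5b +75.949ms=1/5b
3) 151.899ms=2/5b +75.949ms=1/5b
4) 227.848ms=3/5b +75.949ms=1/5b
5) 303.797ms=4/5b +75.949ms=1/5b
6) 379.747ms=1b +379.747ms=1b
Σ=2b of 2 (158bpm 2/4) — PASS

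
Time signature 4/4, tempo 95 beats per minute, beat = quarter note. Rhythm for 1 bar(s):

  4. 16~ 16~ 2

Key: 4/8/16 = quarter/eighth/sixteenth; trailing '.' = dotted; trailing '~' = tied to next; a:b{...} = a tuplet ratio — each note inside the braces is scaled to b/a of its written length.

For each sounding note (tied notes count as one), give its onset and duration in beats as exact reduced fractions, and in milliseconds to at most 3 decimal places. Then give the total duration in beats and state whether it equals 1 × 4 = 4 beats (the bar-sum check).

1) 0.0ms=0b +947.368ms=3/2b
2) 947.368ms=3/2b +1578.947ms=5/2b
Σ=4b of 4 (95bpm 4/4) — PASS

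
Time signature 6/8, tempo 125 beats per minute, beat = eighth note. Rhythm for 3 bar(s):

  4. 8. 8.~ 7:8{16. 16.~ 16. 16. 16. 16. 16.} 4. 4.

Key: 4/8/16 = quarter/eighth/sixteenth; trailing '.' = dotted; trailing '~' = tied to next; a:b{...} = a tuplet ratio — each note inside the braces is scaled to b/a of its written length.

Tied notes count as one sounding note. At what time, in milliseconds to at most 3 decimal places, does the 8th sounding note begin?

note 8 onset = 78/7b = 5348.571ms

1. 0.0ms @ 0 + 1440.0ms (3)
2. 1440.0ms @ 3 + 720.0ms (3/2)
3. 2160.0ms @ 9/2 + 1131.429ms (33/14)
4. 3291.429ms @ 48/7 + 822.857ms (12/7)
5. 4114.286ms @ 60/7 + 411.429ms (6/7)
6. 4525.714ms @ 66/7 + 411.429ms (6/7)
7. 4937.143ms @ 72/7 + 411.429ms (6/7)
8. 5348.571ms @ 78/7 + 411.429ms (6/7)
9. 5760.0ms @ 12 + 1440.0ms (3)
10. 7200.0ms @ 15 + 1440.0ms (3)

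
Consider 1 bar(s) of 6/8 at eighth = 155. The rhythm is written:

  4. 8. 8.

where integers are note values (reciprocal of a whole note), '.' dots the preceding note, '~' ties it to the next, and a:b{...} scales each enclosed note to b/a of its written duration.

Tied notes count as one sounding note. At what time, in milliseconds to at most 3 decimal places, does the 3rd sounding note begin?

1. 0.0ms @ 0 + 1161.29ms (3)
2. 1161.29ms @ 3 + 580.645ms (3/2)
3. 1741.935ms @ 9/2 + 580.645ms (3/2)

note 3 onset = 9/2b = 1741.935ms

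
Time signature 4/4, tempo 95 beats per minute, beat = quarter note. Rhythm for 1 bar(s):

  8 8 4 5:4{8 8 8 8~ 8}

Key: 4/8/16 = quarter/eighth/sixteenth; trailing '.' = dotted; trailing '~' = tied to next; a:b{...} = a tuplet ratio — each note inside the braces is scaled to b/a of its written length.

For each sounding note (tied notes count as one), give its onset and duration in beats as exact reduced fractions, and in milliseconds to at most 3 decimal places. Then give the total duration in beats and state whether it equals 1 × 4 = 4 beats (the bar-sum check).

1) 0.0ms=0b +315.789ms=1/2b
2) 315.789ms=1/2b +315.789ms=1/2b
3) 631.579ms=1b +631.579ms=1b
4) 1263.158ms=2b +252.632ms=2/5b
5) 1515.789ms=12/5b +252.632ms=2/5b
6) 1768.421ms=14/5b +252.632ms=2/5b
7) 2021.053ms=16/5b +505.263ms=4/5b
Σ=4b of 4 (95bpm 4/4) — PASS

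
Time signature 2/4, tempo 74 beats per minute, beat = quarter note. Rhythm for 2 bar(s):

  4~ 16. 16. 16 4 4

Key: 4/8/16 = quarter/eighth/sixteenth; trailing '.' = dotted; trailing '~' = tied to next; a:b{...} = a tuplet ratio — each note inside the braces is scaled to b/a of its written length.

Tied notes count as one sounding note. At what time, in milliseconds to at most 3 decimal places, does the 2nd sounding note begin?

1. 0.0ms @ 0 + 1114.865ms (11/8)
2. 1114.865ms @ 11/8 + 304.054ms (3/8)
3. 1418.919ms @ 7/4 + 202.703ms (1/4)
4. 1621.622ms @ 2 + 810.811ms (1)
5. 2432.432ms @ 3 + 810.811ms (1)

note 2 onset = 11/8b = 1114.865ms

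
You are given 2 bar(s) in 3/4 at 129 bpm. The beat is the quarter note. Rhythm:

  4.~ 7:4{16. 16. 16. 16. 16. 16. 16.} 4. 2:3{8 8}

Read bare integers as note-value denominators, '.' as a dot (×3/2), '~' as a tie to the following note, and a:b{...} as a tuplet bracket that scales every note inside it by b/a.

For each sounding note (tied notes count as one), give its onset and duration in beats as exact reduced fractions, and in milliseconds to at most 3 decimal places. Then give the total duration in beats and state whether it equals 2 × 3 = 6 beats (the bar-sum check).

1) 0.0ms=0b +797.342ms=12/7b
2) 797.342ms=12/7b +99.668ms=3/14b
3) 897.01ms=27/14b +99.668ms=3/14b
4) 996.678ms=15/7b +99.668ms=3/14b
5) 1096.346ms=33/14b +99.668ms=3/14b
6) 1196.013ms=18/7b +99.668ms=3/14b
7) 1295.681ms=39/14b +99.668ms=3/14b
8) 1395.349ms=3b +697.674ms=3/2b
9) 2093.023ms=9/2b +348.837ms=3/4b
10) 2441.86ms=21/4b +348.837ms=3/4b
Σ=6b of 6 (129bpm 3/4) — PASS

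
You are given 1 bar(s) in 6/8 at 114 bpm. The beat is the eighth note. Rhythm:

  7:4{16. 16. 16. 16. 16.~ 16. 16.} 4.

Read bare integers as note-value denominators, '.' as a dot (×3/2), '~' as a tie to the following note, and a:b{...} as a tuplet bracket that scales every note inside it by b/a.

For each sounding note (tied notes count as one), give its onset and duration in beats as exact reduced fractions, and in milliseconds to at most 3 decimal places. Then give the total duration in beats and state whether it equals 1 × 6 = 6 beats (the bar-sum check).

1) 0.0ms=0b +225.564ms=3/7b
2) 225.564ms=3/7b +225.564ms=3/7b
3) 451.128ms=6/7b +225.564ms=3/7b
4) 676.692ms=9/7b +225.564ms=3/7b
5) 902.256ms=12/7b +451.128ms=6/7b
6) 1353.383ms=18/7b +225.564ms=3/7b
7) 1578.947ms=3b +1578.947ms=3b
Σ=6b of 6 (114bpm 6/8) — PASS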